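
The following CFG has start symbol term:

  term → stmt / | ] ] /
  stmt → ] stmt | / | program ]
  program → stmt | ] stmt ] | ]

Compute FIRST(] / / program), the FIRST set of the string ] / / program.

] is a terminal; add {]} and stop.

{ ] }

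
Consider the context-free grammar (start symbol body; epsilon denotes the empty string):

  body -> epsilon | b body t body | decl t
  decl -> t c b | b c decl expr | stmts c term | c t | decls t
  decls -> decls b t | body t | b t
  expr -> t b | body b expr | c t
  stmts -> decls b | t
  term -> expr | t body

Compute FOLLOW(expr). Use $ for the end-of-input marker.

In decl -> b c decl expr: expr is at the end, add FOLLOW(decl) = { b, c, t }.
In expr -> body b expr: expr is at the end, add FOLLOW(expr) = { b, c, t }.
In term -> expr: expr is at the end, add FOLLOW(term) = { b, c, t }.
Union: FOLLOW(expr) = { b, c, t }.

{ b, c, t }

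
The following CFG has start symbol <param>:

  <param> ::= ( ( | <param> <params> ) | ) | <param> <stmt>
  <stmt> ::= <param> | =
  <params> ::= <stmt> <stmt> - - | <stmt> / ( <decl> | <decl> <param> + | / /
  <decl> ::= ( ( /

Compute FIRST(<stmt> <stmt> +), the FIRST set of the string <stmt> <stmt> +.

{ (, ), = }

Add FIRST(<stmt>) = { (, ), = }; <stmt> is not nullable, stop.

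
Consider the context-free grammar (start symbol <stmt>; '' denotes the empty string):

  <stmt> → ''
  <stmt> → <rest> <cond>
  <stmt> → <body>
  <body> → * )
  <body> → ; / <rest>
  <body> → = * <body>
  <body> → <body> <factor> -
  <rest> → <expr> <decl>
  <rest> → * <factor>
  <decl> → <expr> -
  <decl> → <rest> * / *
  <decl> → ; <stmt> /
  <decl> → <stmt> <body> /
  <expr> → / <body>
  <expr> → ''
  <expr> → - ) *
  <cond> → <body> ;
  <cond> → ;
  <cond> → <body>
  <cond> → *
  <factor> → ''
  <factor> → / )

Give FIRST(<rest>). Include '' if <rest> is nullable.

From <rest> → <expr> <decl>: <expr> nullable, take FIRST(<expr>) ∪ FIRST(<decl>) = { *, -, /, ;, = }.
<rest> → * <factor> contributes {*}.
Union: FIRST(<rest>) = { *, -, /, ;, = }.

{ *, -, /, ;, = }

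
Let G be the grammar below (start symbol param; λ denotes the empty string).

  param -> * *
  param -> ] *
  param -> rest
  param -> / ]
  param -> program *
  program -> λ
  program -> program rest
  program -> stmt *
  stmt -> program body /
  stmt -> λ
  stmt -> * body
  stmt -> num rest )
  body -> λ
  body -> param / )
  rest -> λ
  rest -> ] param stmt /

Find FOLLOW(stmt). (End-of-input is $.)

In program -> stmt *: add FIRST(*) = { * }.
In rest -> ] param stmt /: add FIRST(/) = { / }.
Union: FOLLOW(stmt) = { *, / }.

{ *, / }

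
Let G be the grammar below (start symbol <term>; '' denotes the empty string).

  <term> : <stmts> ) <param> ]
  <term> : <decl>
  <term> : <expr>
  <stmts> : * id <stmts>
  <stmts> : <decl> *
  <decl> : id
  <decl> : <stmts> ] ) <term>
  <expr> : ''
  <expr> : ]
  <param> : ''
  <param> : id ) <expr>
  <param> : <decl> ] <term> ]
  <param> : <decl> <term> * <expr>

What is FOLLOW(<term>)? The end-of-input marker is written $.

{ $, *, ], id }

<term> is the start symbol, so $ ∈ FOLLOW(<term>).
In <decl> : <stmts> ] ) <term>: <term> is at the end, add FOLLOW(<decl>) = { $, *, ], id }.
In <param> : <decl> ] <term> ]: add FIRST(]) = { ] }.
In <param> : <decl> <term> * <expr>: add FIRST(* <expr>) = { * }.
Union: FOLLOW(<term>) = { $, *, ], id }.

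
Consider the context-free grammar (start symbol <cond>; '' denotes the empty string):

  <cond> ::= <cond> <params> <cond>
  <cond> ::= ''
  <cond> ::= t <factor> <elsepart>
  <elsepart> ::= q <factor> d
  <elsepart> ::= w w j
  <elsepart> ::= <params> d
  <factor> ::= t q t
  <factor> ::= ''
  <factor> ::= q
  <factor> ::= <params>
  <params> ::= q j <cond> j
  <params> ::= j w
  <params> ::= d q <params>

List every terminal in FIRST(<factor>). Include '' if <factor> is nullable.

<factor> ::= t q t contributes {t}.
<factor> ::= '' contributes ''.
<factor> ::= q contributes {q}.
From <factor> ::= <params>: add FIRST(<params>) = { d, j, q }.
Union: FIRST(<factor>) = { d, j, q, t, '' }.

{ d, j, q, t, '' }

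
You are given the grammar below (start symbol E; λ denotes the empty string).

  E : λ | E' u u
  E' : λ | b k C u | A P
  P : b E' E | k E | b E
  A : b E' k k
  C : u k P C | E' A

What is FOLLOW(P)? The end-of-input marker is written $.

{ b, k, u }

In E' : A P: P is at the end, add FOLLOW(E') = { b, k, u }.
In C : u k P C: add FIRST(C) = { b, u }.
Union: FOLLOW(P) = { b, k, u }.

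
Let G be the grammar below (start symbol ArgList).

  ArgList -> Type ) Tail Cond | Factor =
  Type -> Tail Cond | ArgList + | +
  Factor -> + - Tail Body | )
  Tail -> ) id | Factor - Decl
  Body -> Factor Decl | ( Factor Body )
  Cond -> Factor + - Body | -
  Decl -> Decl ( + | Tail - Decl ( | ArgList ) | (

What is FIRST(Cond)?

From Cond -> Factor + - Body: add FIRST(Factor) = { ), + }.
Cond -> - contributes {-}.
Union: FIRST(Cond) = { ), +, - }.

{ ), +, - }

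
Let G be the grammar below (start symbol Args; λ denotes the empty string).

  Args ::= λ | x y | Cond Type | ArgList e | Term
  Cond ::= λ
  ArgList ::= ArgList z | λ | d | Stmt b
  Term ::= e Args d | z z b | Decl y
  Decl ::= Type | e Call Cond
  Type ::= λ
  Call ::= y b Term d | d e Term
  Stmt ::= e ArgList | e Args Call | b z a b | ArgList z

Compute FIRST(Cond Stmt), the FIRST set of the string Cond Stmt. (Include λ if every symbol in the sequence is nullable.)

Add FIRST(Cond)\{λ} = {  }; Cond is nullable, continue.
Add FIRST(Stmt) = { b, d, e, z }; Stmt is not nullable, stop.

{ b, d, e, z }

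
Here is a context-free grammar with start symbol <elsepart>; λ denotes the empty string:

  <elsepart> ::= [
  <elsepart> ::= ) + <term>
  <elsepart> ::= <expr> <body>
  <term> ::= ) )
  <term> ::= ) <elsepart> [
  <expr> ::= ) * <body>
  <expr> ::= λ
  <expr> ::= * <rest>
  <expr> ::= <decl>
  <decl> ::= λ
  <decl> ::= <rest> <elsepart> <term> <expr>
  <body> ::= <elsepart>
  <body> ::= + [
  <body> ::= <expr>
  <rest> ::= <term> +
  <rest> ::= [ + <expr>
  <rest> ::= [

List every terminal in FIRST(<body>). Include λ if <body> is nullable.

From <body> ::= <elsepart>: add FIRST(<elsepart>) = { ), *, +, [, λ } (including λ since <elsepart> is nullable).
<body> ::= + [ contributes {+}.
From <body> ::= <expr>: add FIRST(<expr>) = { ), *, [, λ } (including λ since <expr> is nullable).
Union: FIRST(<body>) = { ), *, +, [, λ }.

{ ), *, +, [, λ }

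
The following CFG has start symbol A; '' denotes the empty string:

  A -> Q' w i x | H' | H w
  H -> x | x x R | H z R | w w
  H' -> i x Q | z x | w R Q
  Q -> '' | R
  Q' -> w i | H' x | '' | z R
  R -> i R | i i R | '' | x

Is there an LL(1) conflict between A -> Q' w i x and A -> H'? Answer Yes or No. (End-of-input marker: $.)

FIRST(Q' w i x) = { i, w, z } and FIRST(H') = { i, w, z }.
Both contain i, so the two alternatives are not disjoint — LL(1) conflict.

Yes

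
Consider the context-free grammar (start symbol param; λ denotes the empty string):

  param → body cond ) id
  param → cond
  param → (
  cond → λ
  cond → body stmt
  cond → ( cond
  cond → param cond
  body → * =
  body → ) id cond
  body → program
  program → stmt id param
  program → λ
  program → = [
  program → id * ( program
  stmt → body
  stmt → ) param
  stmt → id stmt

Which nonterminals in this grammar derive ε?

{ body, cond, param, program, stmt }

Directly nullable (have an λ-production): cond, program.
param → cond with every symbol nullable, so param is nullable.
stmt → body with every symbol nullable, so stmt is nullable.
body → program with every symbol nullable, so body is nullable.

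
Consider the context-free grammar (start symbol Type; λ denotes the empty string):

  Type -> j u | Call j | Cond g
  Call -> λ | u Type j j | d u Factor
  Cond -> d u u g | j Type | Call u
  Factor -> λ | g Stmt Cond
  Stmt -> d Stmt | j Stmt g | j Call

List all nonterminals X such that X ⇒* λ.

Directly nullable (have an λ-production): Call, Factor.
No other nonterminal has a production whose RHS symbols are all nullable.

{ Call, Factor }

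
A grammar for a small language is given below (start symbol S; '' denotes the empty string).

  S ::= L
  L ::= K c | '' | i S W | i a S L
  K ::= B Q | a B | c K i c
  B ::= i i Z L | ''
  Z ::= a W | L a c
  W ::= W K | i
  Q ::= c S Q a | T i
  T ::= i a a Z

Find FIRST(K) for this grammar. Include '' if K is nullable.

From K ::= B Q: B nullable, take FIRST(B) ∪ FIRST(Q) = { c, i }.
K ::= a B contributes {a}.
K ::= c K i c contributes {c}.
Union: FIRST(K) = { a, c, i }.

{ a, c, i }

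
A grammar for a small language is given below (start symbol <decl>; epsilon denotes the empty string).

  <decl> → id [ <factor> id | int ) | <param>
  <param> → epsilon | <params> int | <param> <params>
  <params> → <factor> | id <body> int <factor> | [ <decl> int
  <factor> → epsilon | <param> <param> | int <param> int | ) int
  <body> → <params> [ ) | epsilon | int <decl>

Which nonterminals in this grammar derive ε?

Directly nullable (have an epsilon-production): <param>, <factor>, <body>.
<params> → <factor> with every symbol nullable, so <params> is nullable.
<decl> → <param> with every symbol nullable, so <decl> is nullable.

{ <body>, <decl>, <factor>, <param>, <params> }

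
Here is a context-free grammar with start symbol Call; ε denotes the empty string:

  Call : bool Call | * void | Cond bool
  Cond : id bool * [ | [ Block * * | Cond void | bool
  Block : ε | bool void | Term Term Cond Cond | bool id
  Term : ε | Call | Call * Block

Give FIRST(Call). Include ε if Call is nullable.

Call : bool Call contributes {bool}.
Call : * void contributes {*}.
From Call : Cond bool: add FIRST(Cond) = { [, bool, id }.
Union: FIRST(Call) = { *, [, bool, id }.

{ *, [, bool, id }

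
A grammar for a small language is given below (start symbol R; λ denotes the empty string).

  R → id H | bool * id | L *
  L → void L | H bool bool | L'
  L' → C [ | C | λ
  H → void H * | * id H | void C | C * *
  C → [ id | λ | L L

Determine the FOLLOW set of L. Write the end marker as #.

In R → L *: add FIRST(*) = { * }.
In L → void L: L is at the end, add FOLLOW(L) = { #, *, [, bool, void }.
In C → L L: add FIRST(L)\{λ} = { *, [, void }.
  Since L is nullable, also add FOLLOW(C) = { #, *, [, bool, void }.
In C → L L: L is at the end, add FOLLOW(C) = { #, *, [, bool, void }.
Union: FOLLOW(L) = { #, *, [, bool, void }.

{ #, *, [, bool, void }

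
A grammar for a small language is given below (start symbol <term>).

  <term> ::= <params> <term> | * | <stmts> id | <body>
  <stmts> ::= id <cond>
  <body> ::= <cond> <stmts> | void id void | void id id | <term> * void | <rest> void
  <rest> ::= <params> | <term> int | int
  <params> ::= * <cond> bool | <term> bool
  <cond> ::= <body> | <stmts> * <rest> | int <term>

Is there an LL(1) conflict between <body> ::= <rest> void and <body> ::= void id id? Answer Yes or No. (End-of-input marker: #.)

FIRST(<rest> void) = { *, id, int, void } and FIRST(void id id) = { void }.
Both contain void, so the two alternatives are not disjoint — LL(1) conflict.

Yes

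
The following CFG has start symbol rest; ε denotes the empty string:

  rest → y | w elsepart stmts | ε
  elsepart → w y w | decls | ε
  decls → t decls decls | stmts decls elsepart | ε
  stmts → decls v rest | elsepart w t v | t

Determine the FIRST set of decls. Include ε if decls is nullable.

{ t, v, w, ε }

decls → t decls decls contributes {t}.
From decls → stmts decls elsepart: add FIRST(stmts) = { t, v, w }.
decls → ε contributes ε.
Union: FIRST(decls) = { t, v, w, ε }.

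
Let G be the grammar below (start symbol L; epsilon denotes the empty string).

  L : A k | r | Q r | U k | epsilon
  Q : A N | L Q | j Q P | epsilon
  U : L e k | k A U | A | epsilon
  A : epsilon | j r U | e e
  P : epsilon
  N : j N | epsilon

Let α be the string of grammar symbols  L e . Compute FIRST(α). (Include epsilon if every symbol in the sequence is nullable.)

Add FIRST(L)\{epsilon} = { e, j, k, r }; L is nullable, continue.
e is a terminal; add {e} and stop.

{ e, j, k, r }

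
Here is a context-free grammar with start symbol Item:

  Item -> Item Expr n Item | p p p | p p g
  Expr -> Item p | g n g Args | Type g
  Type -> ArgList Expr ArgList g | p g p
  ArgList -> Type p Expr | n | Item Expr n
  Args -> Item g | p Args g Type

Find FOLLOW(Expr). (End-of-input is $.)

{ g, n, p }

In Item -> Item Expr n Item: add FIRST(n Item) = { n }.
In Type -> ArgList Expr ArgList g: add FIRST(ArgList g) = { n, p }.
In ArgList -> Type p Expr: Expr is at the end, add FOLLOW(ArgList) = { g, n, p }.
In ArgList -> Item Expr n: add FIRST(n) = { n }.
Union: FOLLOW(Expr) = { g, n, p }.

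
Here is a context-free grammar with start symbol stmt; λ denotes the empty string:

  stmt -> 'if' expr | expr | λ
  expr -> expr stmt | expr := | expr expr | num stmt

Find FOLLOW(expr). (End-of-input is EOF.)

In stmt -> 'if' expr: expr is at the end, add FOLLOW(stmt) = { EOF, 'if', :=, num }.
In stmt -> expr: expr is at the end, add FOLLOW(stmt) = { EOF, 'if', :=, num }.
In expr -> expr stmt: add FIRST(stmt)\{λ} = { 'if', num }.
  Since stmt is nullable, also add FOLLOW(expr) = { EOF, 'if', :=, num }.
In expr -> expr :=: add FIRST(:=) = { := }.
In expr -> expr expr: add FIRST(expr) = { num }.
In expr -> expr expr: expr is at the end, add FOLLOW(expr) = { EOF, 'if', :=, num }.
Union: FOLLOW(expr) = { EOF, 'if', :=, num }.

{ EOF, 'if', :=, num }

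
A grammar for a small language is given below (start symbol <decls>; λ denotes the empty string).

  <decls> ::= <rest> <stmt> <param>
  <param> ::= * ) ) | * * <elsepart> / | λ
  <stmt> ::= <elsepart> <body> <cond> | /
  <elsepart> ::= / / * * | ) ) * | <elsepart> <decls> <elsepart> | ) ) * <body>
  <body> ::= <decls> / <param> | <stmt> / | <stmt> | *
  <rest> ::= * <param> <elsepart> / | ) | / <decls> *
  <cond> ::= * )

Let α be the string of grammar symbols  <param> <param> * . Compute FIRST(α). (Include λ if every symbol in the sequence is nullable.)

{ * }

Add FIRST(<param>)\{λ} = { * }; <param> is nullable, continue.
Add FIRST(<param>)\{λ} = { * }; <param> is nullable, continue.
* is a terminal; add {*} and stop.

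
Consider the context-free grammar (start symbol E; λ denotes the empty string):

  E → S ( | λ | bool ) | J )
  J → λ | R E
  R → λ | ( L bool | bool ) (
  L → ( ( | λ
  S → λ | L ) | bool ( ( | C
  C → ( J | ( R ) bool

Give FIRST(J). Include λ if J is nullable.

J → λ contributes λ.
From J → R E: R, E nullable, take FIRST(R) ∪ FIRST(E) = { (, ), bool }; also λ since the whole RHS is nullable.
Union: FIRST(J) = { (, ), bool, λ }.

{ (, ), bool, λ }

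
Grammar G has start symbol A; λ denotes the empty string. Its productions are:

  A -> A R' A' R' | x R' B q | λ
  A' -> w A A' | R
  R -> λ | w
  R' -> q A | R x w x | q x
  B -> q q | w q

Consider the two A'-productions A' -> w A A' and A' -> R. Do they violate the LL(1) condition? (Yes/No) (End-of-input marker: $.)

Yes

FIRST(w A A') = { w } and FIRST(R) = { w, λ }.
Both contain w, so the two alternatives are not disjoint — LL(1) conflict.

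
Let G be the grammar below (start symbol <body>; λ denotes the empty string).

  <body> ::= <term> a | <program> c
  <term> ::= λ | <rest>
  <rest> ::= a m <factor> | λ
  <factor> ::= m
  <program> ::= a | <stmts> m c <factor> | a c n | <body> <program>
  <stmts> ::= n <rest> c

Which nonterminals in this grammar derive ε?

{ <rest>, <term> }

Directly nullable (have an λ-production): <term>, <rest>.
No other nonterminal has a production whose RHS symbols are all nullable.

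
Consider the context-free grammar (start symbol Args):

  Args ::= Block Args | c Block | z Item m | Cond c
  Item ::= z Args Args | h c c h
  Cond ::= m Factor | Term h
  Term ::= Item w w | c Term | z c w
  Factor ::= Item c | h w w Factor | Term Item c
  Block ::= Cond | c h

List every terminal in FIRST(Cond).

Cond ::= m Factor contributes {m}.
From Cond ::= Term h: add FIRST(Term) = { c, h, z }.
Union: FIRST(Cond) = { c, h, m, z }.

{ c, h, m, z }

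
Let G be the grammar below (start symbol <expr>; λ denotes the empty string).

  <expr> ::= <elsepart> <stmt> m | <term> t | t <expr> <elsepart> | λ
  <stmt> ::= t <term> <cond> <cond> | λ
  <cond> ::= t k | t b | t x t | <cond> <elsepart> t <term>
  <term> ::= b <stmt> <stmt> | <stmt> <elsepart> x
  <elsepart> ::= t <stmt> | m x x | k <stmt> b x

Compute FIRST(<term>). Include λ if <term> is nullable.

<term> ::= b <stmt> <stmt> contributes {b}.
From <term> ::= <stmt> <elsepart> x: <stmt> nullable, take FIRST(<stmt>) ∪ FIRST(<elsepart>) = { k, m, t }.
Union: FIRST(<term>) = { b, k, m, t }.

{ b, k, m, t }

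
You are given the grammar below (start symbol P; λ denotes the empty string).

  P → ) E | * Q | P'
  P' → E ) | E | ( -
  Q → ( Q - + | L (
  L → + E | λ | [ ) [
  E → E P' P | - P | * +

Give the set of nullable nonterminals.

Directly nullable (have an λ-production): L.
No other nonterminal has a production whose RHS symbols are all nullable.

{ L }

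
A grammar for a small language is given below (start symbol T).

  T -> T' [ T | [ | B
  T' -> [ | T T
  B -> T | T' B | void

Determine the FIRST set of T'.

{ [, void }

T' -> [ contributes {[}.
From T' -> T T: add FIRST(T) = { [, void }.
Union: FIRST(T') = { [, void }.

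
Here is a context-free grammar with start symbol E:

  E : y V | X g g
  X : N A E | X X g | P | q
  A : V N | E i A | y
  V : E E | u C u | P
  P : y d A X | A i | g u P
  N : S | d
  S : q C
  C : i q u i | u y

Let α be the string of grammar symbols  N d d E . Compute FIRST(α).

{ d, q }

Add FIRST(N) = { d, q }; N is not nullable, stop.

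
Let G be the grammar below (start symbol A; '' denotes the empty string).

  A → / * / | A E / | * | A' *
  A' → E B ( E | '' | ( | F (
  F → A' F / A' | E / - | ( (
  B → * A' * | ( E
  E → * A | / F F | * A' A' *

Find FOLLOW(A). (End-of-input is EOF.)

{ EOF, (, *, / }

A is the start symbol, so EOF ∈ FOLLOW(A).
In A → A E /: add FIRST(E /) = { *, / }.
In E → * A: A is at the end, add FOLLOW(E) = { (, *, / }.
Union: FOLLOW(A) = { EOF, (, *, / }.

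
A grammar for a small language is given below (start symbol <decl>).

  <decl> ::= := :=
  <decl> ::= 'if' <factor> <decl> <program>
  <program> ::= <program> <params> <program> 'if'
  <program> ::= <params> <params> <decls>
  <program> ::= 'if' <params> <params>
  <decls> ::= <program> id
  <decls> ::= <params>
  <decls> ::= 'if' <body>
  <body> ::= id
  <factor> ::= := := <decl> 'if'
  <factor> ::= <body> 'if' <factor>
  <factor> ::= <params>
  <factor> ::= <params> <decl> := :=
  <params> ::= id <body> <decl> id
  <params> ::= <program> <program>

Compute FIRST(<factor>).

<factor> ::= := := <decl> 'if' contributes {:=}.
From <factor> ::= <body> 'if' <factor>: add FIRST(<body>) = { id }.
From <factor> ::= <params>: add FIRST(<params>) = { 'if', id }.
From <factor> ::= <params> <decl> := :=: add FIRST(<params>) = { 'if', id }.
Union: FIRST(<factor>) = { 'if', :=, id }.

{ 'if', :=, id }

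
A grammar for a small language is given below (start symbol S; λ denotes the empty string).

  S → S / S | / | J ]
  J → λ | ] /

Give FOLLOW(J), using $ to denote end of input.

{ ] }

In S → J ]: add FIRST(]) = { ] }.
Union: FOLLOW(J) = { ] }.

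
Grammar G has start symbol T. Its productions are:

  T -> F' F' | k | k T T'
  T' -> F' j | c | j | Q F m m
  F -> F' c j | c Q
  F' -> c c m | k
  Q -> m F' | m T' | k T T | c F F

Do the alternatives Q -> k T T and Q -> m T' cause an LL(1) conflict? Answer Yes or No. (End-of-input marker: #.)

FIRST(k T T) = { k } and FIRST(m T') = { m }.
The FIRST sets are disjoint and neither alternative is nullable — no conflict.

No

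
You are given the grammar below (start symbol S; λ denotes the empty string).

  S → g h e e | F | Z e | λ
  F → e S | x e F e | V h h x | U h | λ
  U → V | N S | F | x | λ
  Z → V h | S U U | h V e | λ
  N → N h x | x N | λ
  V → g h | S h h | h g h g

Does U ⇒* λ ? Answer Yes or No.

Yes

U has an λ-production, so U ⇒ λ.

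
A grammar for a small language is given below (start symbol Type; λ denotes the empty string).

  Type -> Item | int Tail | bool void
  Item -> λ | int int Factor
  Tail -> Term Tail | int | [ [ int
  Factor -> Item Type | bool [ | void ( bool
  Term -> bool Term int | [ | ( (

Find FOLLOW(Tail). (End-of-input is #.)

In Type -> int Tail: Tail is at the end, add FOLLOW(Type) = { #, bool, int }.
In Tail -> Term Tail: Tail is at the end, add FOLLOW(Tail) = { #, bool, int }.
Union: FOLLOW(Tail) = { #, bool, int }.

{ #, bool, int }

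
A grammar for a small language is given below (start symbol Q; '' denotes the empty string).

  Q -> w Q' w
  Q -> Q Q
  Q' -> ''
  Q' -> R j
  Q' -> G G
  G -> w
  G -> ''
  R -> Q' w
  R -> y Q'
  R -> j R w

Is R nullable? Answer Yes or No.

Nullable nonterminals: G, Q'.
No production of R has an RHS whose symbols are all nullable, so R is not nullable.

No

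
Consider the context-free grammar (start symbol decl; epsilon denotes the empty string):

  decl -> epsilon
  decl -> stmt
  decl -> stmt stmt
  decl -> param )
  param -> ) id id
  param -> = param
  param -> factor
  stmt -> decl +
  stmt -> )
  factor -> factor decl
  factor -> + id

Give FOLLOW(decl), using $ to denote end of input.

{ $, ), +, = }

decl is the start symbol, so $ ∈ FOLLOW(decl).
In stmt -> decl +: add FIRST(+) = { + }.
In factor -> factor decl: decl is at the end, add FOLLOW(factor) = { ), +, = }.
Union: FOLLOW(decl) = { $, ), +, = }.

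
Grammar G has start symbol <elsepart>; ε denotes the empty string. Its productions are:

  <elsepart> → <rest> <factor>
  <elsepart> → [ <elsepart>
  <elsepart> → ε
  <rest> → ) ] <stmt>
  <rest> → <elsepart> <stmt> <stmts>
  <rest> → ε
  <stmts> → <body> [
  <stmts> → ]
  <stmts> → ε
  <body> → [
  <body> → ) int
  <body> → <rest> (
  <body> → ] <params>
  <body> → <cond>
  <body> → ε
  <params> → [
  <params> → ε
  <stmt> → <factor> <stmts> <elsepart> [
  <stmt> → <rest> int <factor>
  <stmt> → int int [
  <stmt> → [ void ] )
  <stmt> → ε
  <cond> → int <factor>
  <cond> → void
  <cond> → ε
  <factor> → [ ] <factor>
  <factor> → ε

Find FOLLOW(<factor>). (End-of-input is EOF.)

In <elsepart> → <rest> <factor>: <factor> is at the end, add FOLLOW(<elsepart>) = { EOF, (, ), [, ], int, void }.
In <stmt> → <factor> <stmts> <elsepart> [: add FIRST(<stmts> <elsepart> [) = { (, ), [, ], int, void }.
In <stmt> → <rest> int <factor>: <factor> is at the end, add FOLLOW(<stmt>) = { EOF, (, ), [, ], int, void }.
In <cond> → int <factor>: <factor> is at the end, add FOLLOW(<cond>) = { [ }.
In <factor> → [ ] <factor>: <factor> is at the end, add FOLLOW(<factor>) = { EOF, (, ), [, ], int, void }.
Union: FOLLOW(<factor>) = { EOF, (, ), [, ], int, void }.

{ EOF, (, ), [, ], int, void }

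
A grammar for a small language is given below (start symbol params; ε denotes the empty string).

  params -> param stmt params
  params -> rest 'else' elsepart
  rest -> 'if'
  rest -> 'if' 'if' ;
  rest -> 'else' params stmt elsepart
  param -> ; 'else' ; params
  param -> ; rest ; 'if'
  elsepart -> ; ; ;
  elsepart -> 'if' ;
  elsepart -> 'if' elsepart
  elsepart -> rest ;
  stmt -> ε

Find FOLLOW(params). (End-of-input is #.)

{ #, 'else', 'if', ; }

params is the start symbol, so # ∈ FOLLOW(params).
In params -> param stmt params: params is at the end, add FOLLOW(params) = { #, 'else', 'if', ; }.
In rest -> 'else' params stmt elsepart: add FIRST(stmt elsepart) = { 'else', 'if', ; }.
In param -> ; 'else' ; params: params is at the end, add FOLLOW(param) = { 'else', 'if', ; }.
Union: FOLLOW(params) = { #, 'else', 'if', ; }.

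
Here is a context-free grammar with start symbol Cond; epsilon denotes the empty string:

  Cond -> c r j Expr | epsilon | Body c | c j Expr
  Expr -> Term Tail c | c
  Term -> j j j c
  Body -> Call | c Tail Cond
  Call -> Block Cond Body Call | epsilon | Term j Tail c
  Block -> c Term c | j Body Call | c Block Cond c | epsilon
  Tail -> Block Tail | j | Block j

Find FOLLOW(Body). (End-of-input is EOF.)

{ c, j }

In Cond -> Body c: add FIRST(c) = { c }.
In Call -> Block Cond Body Call: add FIRST(Call)\{epsilon} = { c, j }.
  Since Call is nullable, also add FOLLOW(Call) = { c, j }.
In Block -> j Body Call: add FIRST(Call)\{epsilon} = { c, j }.
  Since Call is nullable, also add FOLLOW(Block) = { c, j }.
Union: FOLLOW(Body) = { c, j }.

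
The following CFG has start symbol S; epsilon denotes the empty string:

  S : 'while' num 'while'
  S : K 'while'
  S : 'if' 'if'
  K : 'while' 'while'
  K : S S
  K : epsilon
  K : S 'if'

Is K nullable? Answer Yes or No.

Yes

K has an epsilon-production, so K ⇒ epsilon.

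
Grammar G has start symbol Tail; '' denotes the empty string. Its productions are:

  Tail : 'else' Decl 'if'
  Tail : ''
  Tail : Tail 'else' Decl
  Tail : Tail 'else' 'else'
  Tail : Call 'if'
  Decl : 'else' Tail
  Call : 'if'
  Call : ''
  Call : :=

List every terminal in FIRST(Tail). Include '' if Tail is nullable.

Tail : 'else' Decl 'if' contributes {'else'}.
Tail : '' contributes ''.
From Tail : Tail 'else' Decl: Tail nullable, take FIRST(Tail) ∪ {'else'} = { 'else', 'if', := }.
From Tail : Tail 'else' 'else': Tail nullable, take FIRST(Tail) ∪ {'else'} = { 'else', 'if', := }.
From Tail : Call 'if': Call nullable, take FIRST(Call) ∪ {'if'} = { 'if', := }.
Union: FIRST(Tail) = { 'else', 'if', :=, '' }.

{ 'else', 'if', :=, '' }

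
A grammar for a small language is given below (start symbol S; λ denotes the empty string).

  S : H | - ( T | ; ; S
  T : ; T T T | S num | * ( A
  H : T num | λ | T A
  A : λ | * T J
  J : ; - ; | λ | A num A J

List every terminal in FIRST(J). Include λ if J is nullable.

{ *, ;, num, λ }

J : ; - ; contributes {;}.
J : λ contributes λ.
From J : A num A J: A nullable, take FIRST(A) ∪ {num} = { *, num }.
Union: FIRST(J) = { *, ;, num, λ }.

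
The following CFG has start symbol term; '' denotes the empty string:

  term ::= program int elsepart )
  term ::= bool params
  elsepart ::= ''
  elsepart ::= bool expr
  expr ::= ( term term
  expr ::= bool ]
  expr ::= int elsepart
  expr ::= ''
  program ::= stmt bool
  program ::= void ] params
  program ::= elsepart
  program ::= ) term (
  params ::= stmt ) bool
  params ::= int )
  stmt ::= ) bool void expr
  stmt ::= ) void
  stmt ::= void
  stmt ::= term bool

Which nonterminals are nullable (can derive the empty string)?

{ elsepart, expr, program }

Directly nullable (have an ''-production): elsepart, expr.
program ::= elsepart with every symbol nullable, so program is nullable.
No other nonterminal has a production whose RHS symbols are all nullable.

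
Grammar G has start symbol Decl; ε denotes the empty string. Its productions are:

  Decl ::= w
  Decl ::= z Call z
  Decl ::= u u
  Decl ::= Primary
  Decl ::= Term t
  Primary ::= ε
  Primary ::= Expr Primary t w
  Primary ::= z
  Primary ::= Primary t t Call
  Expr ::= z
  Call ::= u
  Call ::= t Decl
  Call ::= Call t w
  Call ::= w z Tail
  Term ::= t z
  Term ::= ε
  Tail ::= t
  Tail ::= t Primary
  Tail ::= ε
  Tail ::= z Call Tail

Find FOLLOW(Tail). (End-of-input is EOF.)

In Call ::= w z Tail: Tail is at the end, add FOLLOW(Call) = { EOF, t, z }.
In Tail ::= z Call Tail: Tail is at the end, add FOLLOW(Tail) = { EOF, t, z }.
Union: FOLLOW(Tail) = { EOF, t, z }.

{ EOF, t, z }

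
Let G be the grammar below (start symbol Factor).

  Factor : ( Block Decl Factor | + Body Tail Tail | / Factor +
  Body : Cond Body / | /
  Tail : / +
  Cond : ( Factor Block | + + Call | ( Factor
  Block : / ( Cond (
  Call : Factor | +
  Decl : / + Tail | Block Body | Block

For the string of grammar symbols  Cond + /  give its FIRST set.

Add FIRST(Cond) = { (, + }; Cond is not nullable, stop.

{ (, + }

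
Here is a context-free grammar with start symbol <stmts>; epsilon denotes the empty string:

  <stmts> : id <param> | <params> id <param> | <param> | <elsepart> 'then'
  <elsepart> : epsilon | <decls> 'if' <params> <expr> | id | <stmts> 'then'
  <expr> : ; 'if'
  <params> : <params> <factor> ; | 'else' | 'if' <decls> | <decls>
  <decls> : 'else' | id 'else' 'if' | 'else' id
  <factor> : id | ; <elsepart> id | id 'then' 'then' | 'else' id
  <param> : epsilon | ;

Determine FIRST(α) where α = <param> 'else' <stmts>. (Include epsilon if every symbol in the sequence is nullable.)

Add FIRST(<param>)\{epsilon} = { ; }; <param> is nullable, continue.
'else' is a terminal; add {'else'} and stop.

{ 'else', ; }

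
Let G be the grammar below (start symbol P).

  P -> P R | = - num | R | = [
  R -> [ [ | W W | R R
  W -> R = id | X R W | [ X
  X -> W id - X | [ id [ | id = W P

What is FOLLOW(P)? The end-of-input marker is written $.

{ $, =, [, id }

P is the start symbol, so $ ∈ FOLLOW(P).
In P -> P R: add FIRST(R) = { [, id }.
In X -> id = W P: P is at the end, add FOLLOW(X) = { $, =, [, id }.
Union: FOLLOW(P) = { $, =, [, id }.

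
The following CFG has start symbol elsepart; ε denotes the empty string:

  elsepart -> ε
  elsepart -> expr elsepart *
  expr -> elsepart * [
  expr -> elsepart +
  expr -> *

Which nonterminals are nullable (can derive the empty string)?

Directly nullable (have an ε-production): elsepart.
No other nonterminal has a production whose RHS symbols are all nullable.

{ elsepart }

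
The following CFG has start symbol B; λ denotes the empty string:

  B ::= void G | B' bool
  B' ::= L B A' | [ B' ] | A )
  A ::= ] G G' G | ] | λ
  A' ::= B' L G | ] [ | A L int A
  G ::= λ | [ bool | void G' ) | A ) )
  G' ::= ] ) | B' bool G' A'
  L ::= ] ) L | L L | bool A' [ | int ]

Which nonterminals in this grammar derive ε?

{ A, G }

Directly nullable (have an λ-production): A, G.
No other nonterminal has a production whose RHS symbols are all nullable.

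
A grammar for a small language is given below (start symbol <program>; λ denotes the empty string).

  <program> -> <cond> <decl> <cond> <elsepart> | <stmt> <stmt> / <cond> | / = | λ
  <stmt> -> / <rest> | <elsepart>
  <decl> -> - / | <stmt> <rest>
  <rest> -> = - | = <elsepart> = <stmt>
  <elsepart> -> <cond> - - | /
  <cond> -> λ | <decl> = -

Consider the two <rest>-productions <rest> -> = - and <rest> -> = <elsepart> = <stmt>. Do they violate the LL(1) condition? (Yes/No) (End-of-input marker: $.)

FIRST(= -) = { = } and FIRST(= <elsepart> = <stmt>) = { = }.
Both contain =, so the two alternatives are not disjoint — LL(1) conflict.

Yes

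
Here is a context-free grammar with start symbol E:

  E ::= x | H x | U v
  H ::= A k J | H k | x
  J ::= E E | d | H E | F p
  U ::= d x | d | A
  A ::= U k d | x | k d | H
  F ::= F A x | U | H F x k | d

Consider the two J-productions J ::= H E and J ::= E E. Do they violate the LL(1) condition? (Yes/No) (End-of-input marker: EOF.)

Yes

FIRST(H E) = { d, k, x } and FIRST(E E) = { d, k, x }.
Both contain d, so the two alternatives are not disjoint — LL(1) conflict.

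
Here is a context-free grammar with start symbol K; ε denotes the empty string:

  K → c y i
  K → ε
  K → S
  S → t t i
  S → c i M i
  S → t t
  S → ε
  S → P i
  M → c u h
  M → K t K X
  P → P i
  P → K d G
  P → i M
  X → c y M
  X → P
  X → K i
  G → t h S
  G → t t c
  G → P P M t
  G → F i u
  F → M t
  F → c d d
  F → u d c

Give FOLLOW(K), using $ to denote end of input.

K is the start symbol, so $ ∈ FOLLOW(K).
In M → K t K X: add FIRST(t K X) = { t }.
In M → K t K X: add FIRST(X) = { c, d, i, t }.
In P → K d G: add FIRST(d G) = { d }.
In X → K i: add FIRST(i) = { i }.
Union: FOLLOW(K) = { $, c, d, i, t }.

{ $, c, d, i, t }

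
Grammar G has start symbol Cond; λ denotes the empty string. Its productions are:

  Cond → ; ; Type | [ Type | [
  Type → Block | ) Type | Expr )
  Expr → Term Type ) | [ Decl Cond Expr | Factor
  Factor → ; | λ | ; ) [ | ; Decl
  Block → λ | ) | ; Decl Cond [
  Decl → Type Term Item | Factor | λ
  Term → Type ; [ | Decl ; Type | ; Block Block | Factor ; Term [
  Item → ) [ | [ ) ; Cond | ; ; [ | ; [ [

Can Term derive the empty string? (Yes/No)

Nullable nonterminals: Block, Decl, Expr, Factor, Type.
No production of Term has an RHS whose symbols are all nullable, so Term is not nullable.

No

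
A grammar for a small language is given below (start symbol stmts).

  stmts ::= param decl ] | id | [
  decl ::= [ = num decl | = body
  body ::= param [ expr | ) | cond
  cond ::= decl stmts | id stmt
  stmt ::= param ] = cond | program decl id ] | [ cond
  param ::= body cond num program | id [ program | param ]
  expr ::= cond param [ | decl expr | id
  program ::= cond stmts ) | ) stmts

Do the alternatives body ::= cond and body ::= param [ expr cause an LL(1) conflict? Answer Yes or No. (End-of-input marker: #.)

Yes

FIRST(cond) = { =, [, id } and FIRST(param [ expr) = { ), =, [, id }.
Both contain =, so the two alternatives are not disjoint — LL(1) conflict.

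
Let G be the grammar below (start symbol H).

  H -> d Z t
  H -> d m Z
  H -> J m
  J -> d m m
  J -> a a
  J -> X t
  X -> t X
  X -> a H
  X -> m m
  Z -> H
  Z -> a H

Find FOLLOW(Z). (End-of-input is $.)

In H -> d Z t: add FIRST(t) = { t }.
In H -> d m Z: Z is at the end, add FOLLOW(H) = { $, t }.
Union: FOLLOW(Z) = { $, t }.

{ $, t }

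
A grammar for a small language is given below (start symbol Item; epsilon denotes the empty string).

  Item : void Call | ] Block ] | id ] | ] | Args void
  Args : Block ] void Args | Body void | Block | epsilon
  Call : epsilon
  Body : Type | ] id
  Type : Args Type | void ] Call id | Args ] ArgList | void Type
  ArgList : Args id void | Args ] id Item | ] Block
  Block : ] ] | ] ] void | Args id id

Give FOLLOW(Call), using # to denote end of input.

{ #, id, void }

In Item : void Call: Call is at the end, add FOLLOW(Item) = { #, void }.
In Type : void ] Call id: add FIRST(id) = { id }.
Union: FOLLOW(Call) = { #, id, void }.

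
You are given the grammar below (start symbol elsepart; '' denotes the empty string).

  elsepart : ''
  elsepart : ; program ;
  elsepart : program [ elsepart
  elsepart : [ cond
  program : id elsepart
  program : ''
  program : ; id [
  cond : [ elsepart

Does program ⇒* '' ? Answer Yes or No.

Yes

program has an ''-production, so program ⇒ ''.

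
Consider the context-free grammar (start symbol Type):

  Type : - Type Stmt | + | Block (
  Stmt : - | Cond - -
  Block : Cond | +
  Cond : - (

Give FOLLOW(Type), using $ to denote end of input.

Type is the start symbol, so $ ∈ FOLLOW(Type).
In Type : - Type Stmt: add FIRST(Stmt) = { - }.
Union: FOLLOW(Type) = { $, - }.

{ $, - }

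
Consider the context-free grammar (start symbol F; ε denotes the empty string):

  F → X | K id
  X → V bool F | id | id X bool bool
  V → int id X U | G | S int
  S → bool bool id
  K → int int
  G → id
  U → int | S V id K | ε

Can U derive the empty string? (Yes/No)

U has an ε-production, so U ⇒ ε.

Yes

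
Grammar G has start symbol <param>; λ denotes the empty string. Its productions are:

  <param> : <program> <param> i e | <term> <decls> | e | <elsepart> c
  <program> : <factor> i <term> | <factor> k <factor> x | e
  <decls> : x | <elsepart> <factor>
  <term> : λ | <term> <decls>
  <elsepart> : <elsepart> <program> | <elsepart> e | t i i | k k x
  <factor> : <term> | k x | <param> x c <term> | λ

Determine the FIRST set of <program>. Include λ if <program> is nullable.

From <program> : <factor> i <term>: <factor> nullable, take FIRST(<factor>) ∪ {i} = { e, i, k, t, x }.
From <program> : <factor> k <factor> x: <factor> nullable, take FIRST(<factor>) ∪ {k} = { e, i, k, t, x }.
<program> : e contributes {e}.
Union: FIRST(<program>) = { e, i, k, t, x }.

{ e, i, k, t, x }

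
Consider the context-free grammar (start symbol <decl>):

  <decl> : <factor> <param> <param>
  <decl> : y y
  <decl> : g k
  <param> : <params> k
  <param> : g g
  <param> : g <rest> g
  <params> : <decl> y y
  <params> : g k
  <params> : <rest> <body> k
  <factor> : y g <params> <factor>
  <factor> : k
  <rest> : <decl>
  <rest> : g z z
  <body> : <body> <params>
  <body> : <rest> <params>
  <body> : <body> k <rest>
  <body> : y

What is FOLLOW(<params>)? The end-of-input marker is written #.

In <param> : <params> k: add FIRST(k) = { k }.
In <factor> : y g <params> <factor>: add FIRST(<factor>) = { k, y }.
In <body> : <body> <params>: <params> is at the end, add FOLLOW(<body>) = { g, k, y }.
In <body> : <rest> <params>: <params> is at the end, add FOLLOW(<body>) = { g, k, y }.
Union: FOLLOW(<params>) = { g, k, y }.

{ g, k, y }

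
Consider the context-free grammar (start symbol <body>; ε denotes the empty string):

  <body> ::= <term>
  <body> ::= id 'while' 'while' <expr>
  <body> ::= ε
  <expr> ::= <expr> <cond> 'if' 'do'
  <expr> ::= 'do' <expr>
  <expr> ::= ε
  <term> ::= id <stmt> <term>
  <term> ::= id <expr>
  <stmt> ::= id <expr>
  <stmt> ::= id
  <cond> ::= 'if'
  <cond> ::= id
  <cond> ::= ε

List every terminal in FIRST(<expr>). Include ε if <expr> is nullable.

From <expr> ::= <expr> <cond> 'if' 'do': <expr>, <cond> nullable, take FIRST(<expr>) ∪ FIRST(<cond>) ∪ {'if'} = { 'do', 'if', id }.
<expr> ::= 'do' <expr> contributes {'do'}.
<expr> ::= ε contributes ε.
Union: FIRST(<expr>) = { 'do', 'if', id, ε }.

{ 'do', 'if', id, ε }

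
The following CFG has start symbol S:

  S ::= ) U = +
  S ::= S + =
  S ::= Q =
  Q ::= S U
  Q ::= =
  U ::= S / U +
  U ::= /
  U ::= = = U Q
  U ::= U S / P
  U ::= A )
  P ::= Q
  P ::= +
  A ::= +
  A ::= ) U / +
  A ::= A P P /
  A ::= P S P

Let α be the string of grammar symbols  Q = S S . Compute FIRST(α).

Add FIRST(Q) = { ), = }; Q is not nullable, stop.

{ ), = }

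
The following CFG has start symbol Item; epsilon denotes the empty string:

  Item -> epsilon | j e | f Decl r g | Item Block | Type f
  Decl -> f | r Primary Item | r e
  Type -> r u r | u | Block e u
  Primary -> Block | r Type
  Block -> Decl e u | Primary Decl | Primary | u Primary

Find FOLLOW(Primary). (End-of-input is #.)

{ #, e, f, j, r, u }

In Decl -> r Primary Item: add FIRST(Item)\{epsilon} = { f, j, r, u }.
  Since Item is nullable, also add FOLLOW(Decl) = { #, e, f, j, r, u }.
In Block -> Primary Decl: add FIRST(Decl) = { f, r }.
In Block -> Primary: Primary is at the end, add FOLLOW(Block) = { #, e, f, j, r, u }.
In Block -> u Primary: Primary is at the end, add FOLLOW(Block) = { #, e, f, j, r, u }.
Union: FOLLOW(Primary) = { #, e, f, j, r, u }.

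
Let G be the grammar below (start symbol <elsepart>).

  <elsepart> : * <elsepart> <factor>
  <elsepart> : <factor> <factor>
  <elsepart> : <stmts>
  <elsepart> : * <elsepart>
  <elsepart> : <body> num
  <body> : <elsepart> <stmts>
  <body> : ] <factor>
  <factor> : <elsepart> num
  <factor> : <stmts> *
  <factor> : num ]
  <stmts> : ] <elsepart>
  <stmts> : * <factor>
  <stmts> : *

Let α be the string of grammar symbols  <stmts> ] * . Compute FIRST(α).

Add FIRST(<stmts>) = { *, ] }; <stmts> is not nullable, stop.

{ *, ] }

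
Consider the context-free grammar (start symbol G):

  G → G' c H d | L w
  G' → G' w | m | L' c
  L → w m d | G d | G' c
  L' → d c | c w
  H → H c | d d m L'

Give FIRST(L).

L → w m d contributes {w}.
From L → G d: add FIRST(G) = { c, d, m, w }.
From L → G' c: add FIRST(G') = { c, d, m }.
Union: FIRST(L) = { c, d, m, w }.

{ c, d, m, w }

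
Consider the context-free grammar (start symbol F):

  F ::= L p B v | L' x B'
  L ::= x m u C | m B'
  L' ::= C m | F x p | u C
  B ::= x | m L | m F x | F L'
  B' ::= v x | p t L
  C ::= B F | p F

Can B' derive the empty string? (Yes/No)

No

No nonterminal in this grammar is nullable.
No production of B' has an RHS whose symbols are all nullable, so B' is not nullable.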